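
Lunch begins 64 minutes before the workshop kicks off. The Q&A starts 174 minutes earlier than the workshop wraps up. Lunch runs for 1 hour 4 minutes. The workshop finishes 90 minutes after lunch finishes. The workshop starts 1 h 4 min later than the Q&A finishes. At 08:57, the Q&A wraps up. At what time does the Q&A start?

The workshop starts at 08:57 + 64 min = 10:01.
Lunch starts at 10:01 − 64 min = 08:57.
Lunch ends at 08:57 + 64 min = 10:01.
The workshop ends at 10:01 + 90 min = 11:31.
The Q&A starts at 11:31 − 174 min = 08:37.

08:37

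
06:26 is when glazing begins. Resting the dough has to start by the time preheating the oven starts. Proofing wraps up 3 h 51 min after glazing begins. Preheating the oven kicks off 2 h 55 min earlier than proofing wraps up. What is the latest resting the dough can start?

Proofing ends at 06:26 + 231 min = 10:17.
Preheating the oven starts at 10:17 − 175 min = 07:22.
Resting the dough is bounded by preheating the oven, so the latest it can start is 07:22.

07:22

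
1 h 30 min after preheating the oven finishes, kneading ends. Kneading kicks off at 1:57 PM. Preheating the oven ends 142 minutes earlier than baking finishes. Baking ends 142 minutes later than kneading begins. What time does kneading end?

3:27 PM

Baking ends at 1:57 PM + 142 min = 4:19 PM.
Preheating the oven ends at 4:19 PM − 142 min = 1:57 PM.
Kneading ends at 1:57 PM + 90 min = 3:27 PM.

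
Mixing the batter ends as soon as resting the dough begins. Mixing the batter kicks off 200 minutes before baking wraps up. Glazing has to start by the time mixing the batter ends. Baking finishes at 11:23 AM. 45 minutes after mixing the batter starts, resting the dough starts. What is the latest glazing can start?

Mixing the batter starts at 11:23 AM − 200 min = 8:03 AM.
Resting the dough starts at 8:03 AM + 45 min = 8:48 AM.
So mixing the batter ends at 8:48 AM.
Glazing is bounded by mixing the batter, so the latest it can start is 8:48 AM.

8:48 AM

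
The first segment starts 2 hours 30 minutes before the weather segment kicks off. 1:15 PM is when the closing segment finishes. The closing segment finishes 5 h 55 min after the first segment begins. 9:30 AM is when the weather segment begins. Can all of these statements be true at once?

The first segment starts at 9:30 AM − 150 min = 7:00 AM.
The closing segment ends at 7:00 AM + 355 min = 12:55 PM.
But the closing segment is also said to end at 1:15 PM — a 20-minute conflict.

No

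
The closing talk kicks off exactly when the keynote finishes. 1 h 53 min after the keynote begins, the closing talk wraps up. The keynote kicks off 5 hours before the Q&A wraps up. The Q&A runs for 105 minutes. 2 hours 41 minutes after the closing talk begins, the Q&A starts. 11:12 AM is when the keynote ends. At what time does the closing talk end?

The closing talk starts at 11:12 AM.
The Q&A starts at 11:12 AM + 161 min = 1:53 PM.
The Q&A ends at 1:53 PM + 105 min = 3:38 PM.
The keynote starts at 3:38 PM − 300 min = 10:38 AM.
The closing talk ends at 10:38 AM + 113 min = 12:31 PM.

12:31 PM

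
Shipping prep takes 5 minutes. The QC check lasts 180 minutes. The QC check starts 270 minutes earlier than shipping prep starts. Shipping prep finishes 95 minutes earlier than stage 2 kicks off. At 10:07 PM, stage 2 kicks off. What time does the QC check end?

Shipping prep ends at 10:07 PM − 95 min = 8:32 PM.
Shipping prep starts at 8:32 PM − 5 min = 8:27 PM.
The QC check starts at 8:27 PM − 270 min = 3:57 PM.
The QC check ends at 3:57 PM + 180 min = 6:57 PM.

6:57 PM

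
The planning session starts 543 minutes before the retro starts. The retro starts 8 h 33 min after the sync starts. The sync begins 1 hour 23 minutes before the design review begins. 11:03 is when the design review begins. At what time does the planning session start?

09:10

The sync starts at 11:03 − 83 min = 09:40.
The retro starts at 09:40 + 513 min = 18:13.
The planning session starts at 18:13 − 543 min = 09:10.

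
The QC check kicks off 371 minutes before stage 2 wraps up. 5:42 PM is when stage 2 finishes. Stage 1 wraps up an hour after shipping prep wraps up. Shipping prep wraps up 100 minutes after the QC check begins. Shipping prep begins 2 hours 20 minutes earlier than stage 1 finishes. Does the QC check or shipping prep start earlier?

The QC check starts at 5:42 PM − 371 min = 11:31 AM.
Shipping prep ends at 11:31 AM + 100 min = 1:11 PM.
Stage 1 ends at 1:11 PM + 60 min = 2:11 PM.
Shipping prep starts at 2:11 PM − 140 min = 11:51 AM.
The QC check starts at 11:31 AM and shipping prep starts at 11:51 AM, so the QC check is first.

the QC check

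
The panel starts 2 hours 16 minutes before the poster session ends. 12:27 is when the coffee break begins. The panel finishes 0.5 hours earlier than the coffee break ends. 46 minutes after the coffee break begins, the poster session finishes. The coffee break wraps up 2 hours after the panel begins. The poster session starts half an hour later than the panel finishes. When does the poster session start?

The poster session ends at 12:27 + 46 min = 13:13.
The panel starts at 13:13 − 136 min = 10:57.
The coffee break ends at 10:57 + 120 min = 12:57.
The panel ends at 12:57 − 30 min = 12:27.
The poster session starts at 12:27 + 30 min = 12:57.

12:57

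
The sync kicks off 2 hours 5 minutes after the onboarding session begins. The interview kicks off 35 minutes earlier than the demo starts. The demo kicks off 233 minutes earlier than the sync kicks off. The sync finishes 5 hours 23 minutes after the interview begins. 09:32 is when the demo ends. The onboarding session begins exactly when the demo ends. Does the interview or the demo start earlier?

the interview

The onboarding session starts at 09:32.
The sync starts at 09:32 + 125 min = 11:37.
The demo starts at 11:37 − 233 min = 07:44.
The interview starts at 07:44 − 35 min = 07:09.
The interview starts at 07:09 and the demo starts at 07:44, so the interview is first.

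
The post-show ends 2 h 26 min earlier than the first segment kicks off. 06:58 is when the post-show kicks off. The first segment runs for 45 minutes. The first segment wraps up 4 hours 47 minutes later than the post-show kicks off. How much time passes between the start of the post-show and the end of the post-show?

The first segment ends at 06:58 + 287 min = 11:45.
The first segment starts at 11:45 − 45 min = 11:00.
The post-show ends at 11:00 − 146 min = 08:34.
From 06:58 to 08:34 is 1 h 36 min.

1 h 36 min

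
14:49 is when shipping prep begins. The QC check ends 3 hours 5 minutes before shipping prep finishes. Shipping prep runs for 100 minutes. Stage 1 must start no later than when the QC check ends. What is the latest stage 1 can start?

Shipping prep ends at 14:49 + 100 min = 16:29.
The QC check ends at 16:29 − 185 min = 13:24.
Stage 1 is bounded by the QC check, so the latest it can start is 13:24.

13:24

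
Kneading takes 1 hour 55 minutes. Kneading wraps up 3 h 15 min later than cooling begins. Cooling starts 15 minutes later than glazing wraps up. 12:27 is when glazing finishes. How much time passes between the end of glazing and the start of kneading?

1 hour 35 minutes

Cooling starts at 12:27 + 15 min = 12:42.
Kneading ends at 12:42 + 195 min = 15:57.
Kneading starts at 15:57 − 115 min = 14:02.
From 12:27 to 14:02 is 1 hour 35 minutes.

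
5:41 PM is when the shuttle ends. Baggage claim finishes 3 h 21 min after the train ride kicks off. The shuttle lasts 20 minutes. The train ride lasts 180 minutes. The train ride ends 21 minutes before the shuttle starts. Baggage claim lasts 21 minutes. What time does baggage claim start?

The shuttle starts at 5:41 PM − 20 min = 5:21 PM.
The train ride ends at 5:21 PM − 21 min = 5:00 PM.
The train ride starts at 5:00 PM − 180 min = 2:00 PM.
Baggage claim ends at 2:00 PM + 201 min = 5:21 PM.
Baggage claim starts at 5:21 PM − 21 min = 5:00 PM.

5:00 PM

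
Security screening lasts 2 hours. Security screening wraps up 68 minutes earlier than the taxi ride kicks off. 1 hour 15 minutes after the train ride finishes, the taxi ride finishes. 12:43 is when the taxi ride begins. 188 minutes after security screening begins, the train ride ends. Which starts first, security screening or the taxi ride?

security screening

Security screening ends at 12:43 − 68 min = 11:35.
Security screening starts at 11:35 − 120 min = 09:35.
Security screening starts at 09:35 and the taxi ride starts at 12:43, so security screening is first.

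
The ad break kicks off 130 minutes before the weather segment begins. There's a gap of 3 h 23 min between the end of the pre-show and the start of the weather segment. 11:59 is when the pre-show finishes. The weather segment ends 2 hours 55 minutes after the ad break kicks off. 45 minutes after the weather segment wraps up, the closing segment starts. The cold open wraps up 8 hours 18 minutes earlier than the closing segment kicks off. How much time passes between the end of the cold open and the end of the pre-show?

3 hours 25 minutes

The weather segment starts at 11:59 + 203 min = 15:22.
The ad break starts at 15:22 − 130 min = 13:12.
The weather segment ends at 13:12 + 175 min = 16:07.
The closing segment starts at 16:07 + 45 min = 16:52.
The cold open ends at 16:52 − 498 min = 08:34.
From 08:34 to 11:59 is 3 hours 25 minutes.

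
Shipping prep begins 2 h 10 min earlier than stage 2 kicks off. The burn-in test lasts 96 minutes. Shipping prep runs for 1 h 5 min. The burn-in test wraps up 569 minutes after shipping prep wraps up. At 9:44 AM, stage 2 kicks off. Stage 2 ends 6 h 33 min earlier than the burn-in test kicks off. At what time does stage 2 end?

9:59 AM

Shipping prep starts at 9:44 AM − 130 min = 7:34 AM.
Shipping prep ends at 7:34 AM + 65 min = 8:39 AM.
The burn-in test ends at 8:39 AM + 569 min = 6:08 PM.
The burn-in test starts at 6:08 PM − 96 min = 4:32 PM.
Stage 2 ends at 4:32 PM − 393 min = 9:59 AM.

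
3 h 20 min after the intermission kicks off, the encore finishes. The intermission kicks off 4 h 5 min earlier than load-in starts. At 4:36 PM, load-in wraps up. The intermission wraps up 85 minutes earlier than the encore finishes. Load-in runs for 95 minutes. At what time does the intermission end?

12:51 PM

Load-in starts at 4:36 PM − 95 min = 3:01 PM.
The intermission starts at 3:01 PM − 245 min = 10:56 AM.
The encore ends at 10:56 AM + 200 min = 2:16 PM.
The intermission ends at 2:16 PM − 85 min = 12:51 PM.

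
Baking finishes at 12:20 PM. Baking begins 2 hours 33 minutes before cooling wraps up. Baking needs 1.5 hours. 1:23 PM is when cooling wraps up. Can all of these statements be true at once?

Baking starts at 1:23 PM − 153 min = 10:50 AM.
Baking ends at 10:50 AM + 90 min = 12:20 PM.
That matches the stated 12:20 PM, so the schedule is consistent.

Yes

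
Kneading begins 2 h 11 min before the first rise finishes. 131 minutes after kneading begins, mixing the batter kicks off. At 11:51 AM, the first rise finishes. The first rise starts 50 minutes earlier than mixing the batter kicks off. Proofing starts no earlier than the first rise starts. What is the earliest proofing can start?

Kneading starts at 11:51 AM − 131 min = 9:40 AM.
Mixing the batter starts at 9:40 AM + 131 min = 11:51 AM.
The first rise starts at 11:51 AM − 50 min = 11:01 AM.
Proofing is bounded by the first rise, so the earliest it can start is 11:01 AM.

11:01 AM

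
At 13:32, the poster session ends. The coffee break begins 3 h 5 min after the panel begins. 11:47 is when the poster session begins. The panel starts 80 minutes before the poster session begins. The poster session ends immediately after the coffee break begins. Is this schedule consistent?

The panel starts at 11:47 − 80 min = 10:27.
The coffee break starts at 10:27 + 185 min = 13:32.
So the poster session ends at 13:32.
That matches the stated 13:32, so the schedule is consistent.

Yes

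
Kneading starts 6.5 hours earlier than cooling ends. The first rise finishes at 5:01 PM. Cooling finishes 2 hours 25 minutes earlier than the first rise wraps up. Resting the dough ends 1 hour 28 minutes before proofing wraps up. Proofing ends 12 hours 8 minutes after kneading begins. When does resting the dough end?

6:46 PM

Cooling ends at 5:01 PM − 145 min = 2:36 PM.
Kneading starts at 2:36 PM − 390 min = 8:06 AM.
Proofing ends at 8:06 AM + 728 min = 8:14 PM.
Resting the dough ends at 8:14 PM − 88 min = 6:46 PM.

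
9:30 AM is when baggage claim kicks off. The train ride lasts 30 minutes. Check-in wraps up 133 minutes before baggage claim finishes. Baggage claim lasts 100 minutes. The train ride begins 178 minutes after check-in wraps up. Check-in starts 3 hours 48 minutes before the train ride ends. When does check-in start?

8:37 AM

Baggage claim ends at 9:30 AM + 100 min = 11:10 AM.
Check-in ends at 11:10 AM − 133 min = 8:57 AM.
The train ride starts at 8:57 AM + 178 min = 11:55 AM.
The train ride ends at 11:55 AM + 30 min = 12:25 PM.
Check-in starts at 12:25 PM − 228 min = 8:37 AM.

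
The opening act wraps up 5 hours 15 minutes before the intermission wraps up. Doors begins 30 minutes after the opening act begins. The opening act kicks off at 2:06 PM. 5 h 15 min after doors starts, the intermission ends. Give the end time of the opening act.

Doors starts at 2:06 PM + 30 min = 2:36 PM.
The intermission ends at 2:36 PM + 315 min = 7:51 PM.
The opening act ends at 7:51 PM − 315 min = 2:36 PM.

2:36 PM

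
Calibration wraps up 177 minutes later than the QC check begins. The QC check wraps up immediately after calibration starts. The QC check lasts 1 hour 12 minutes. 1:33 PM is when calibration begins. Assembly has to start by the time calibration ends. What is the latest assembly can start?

The QC check ends at 1:33 PM.
The QC check starts at 1:33 PM − 72 min = 12:21 PM.
Calibration ends at 12:21 PM + 177 min = 3:18 PM.
Assembly is bounded by calibration, so the latest it can start is 3:18 PM.

3:18 PM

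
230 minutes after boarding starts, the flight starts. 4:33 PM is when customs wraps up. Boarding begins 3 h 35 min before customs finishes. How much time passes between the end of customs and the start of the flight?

15 minutes

Boarding starts at 4:33 PM − 215 min = 12:58 PM.
The flight starts at 12:58 PM + 230 min = 4:48 PM.
From 4:33 PM to 4:48 PM is 15 minutes.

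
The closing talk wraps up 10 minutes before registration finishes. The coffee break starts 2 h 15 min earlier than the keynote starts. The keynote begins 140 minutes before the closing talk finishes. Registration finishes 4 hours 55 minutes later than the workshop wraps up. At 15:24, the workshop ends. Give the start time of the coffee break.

Registration ends at 15:24 + 295 min = 20:19.
The closing talk ends at 20:19 − 10 min = 20:09.
The keynote starts at 20:09 − 140 min = 17:49.
The coffee break starts at 17:49 − 135 min = 15:34.

15:34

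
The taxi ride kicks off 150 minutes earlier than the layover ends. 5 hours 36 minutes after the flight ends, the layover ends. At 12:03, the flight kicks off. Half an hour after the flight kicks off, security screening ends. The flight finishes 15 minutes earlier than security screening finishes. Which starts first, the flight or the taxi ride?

the flight

Security screening ends at 12:03 + 30 min = 12:33.
The flight ends at 12:33 − 15 min = 12:18.
The layover ends at 12:18 + 336 min = 17:54.
The taxi ride starts at 17:54 − 150 min = 15:24.
The flight starts at 12:03 and the taxi ride starts at 15:24, so the flight is first.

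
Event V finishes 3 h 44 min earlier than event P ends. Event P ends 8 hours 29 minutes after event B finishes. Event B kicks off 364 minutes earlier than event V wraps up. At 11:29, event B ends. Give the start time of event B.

Event P ends at 11:29 + 509 min = 19:58.
Event V ends at 19:58 − 224 min = 16:14.
Event B starts at 16:14 − 364 min = 10:10.

10:10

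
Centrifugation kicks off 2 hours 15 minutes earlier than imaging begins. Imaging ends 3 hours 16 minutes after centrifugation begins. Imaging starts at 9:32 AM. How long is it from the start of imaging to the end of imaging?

Centrifugation starts at 9:32 AM − 135 min = 7:17 AM.
Imaging ends at 7:17 AM + 196 min = 10:33 AM.
From 9:32 AM to 10:33 AM is 1 h 1 min.

1 h 1 min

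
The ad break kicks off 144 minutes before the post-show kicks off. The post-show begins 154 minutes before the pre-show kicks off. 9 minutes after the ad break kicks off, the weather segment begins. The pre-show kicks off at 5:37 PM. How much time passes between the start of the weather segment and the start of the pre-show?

4 hours 49 minutes

The post-show starts at 5:37 PM − 154 min = 3:03 PM.
The ad break starts at 3:03 PM − 144 min = 12:39 PM.
The weather segment starts at 12:39 PM + 9 min = 12:48 PM.
From 12:48 PM to 5:37 PM is 4 hours 49 minutes.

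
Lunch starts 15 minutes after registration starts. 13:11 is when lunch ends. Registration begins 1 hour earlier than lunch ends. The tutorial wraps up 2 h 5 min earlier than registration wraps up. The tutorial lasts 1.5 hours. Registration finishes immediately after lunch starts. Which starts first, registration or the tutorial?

the tutorial

Registration starts at 13:11 − 60 min = 12:11.
Lunch starts at 12:11 + 15 min = 12:26.
So registration ends at 12:26.
The tutorial ends at 12:26 − 125 min = 10:21.
The tutorial starts at 10:21 − 90 min = 08:51.
Registration starts at 12:11 and the tutorial starts at 08:51, so the tutorial is first.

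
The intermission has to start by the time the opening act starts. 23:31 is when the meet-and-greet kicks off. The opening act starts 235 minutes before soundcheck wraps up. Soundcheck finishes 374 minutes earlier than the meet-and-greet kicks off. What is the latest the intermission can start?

Soundcheck ends at 23:31 − 374 min = 17:17.
The opening act starts at 17:17 − 235 min = 13:22.
The intermission is bounded by the opening act, so the latest it can start is 13:22.

13:22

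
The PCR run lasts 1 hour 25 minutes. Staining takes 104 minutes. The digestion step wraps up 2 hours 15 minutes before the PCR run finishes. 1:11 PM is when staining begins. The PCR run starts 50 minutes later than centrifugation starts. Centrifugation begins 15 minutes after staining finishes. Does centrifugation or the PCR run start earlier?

centrifugation

Staining ends at 1:11 PM + 104 min = 2:55 PM.
Centrifugation starts at 2:55 PM + 15 min = 3:10 PM.
The PCR run starts at 3:10 PM + 50 min = 4:00 PM.
Centrifugation starts at 3:10 PM and the PCR run starts at 4:00 PM, so centrifugation is first.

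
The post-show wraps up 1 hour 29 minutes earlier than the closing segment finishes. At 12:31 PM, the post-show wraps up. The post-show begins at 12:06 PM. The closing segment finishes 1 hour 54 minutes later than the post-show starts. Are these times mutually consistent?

The closing segment ends at 12:06 PM + 114 min = 2:00 PM.
The post-show ends at 2:00 PM − 89 min = 12:31 PM.
That matches the stated 12:31 PM, so the schedule is consistent.

Yes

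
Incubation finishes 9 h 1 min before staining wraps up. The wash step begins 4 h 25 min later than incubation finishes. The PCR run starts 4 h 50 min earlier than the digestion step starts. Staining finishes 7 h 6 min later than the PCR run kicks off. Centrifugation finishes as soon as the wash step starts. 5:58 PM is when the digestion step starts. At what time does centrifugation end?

The PCR run starts at 5:58 PM − 290 min = 1:08 PM.
Staining ends at 1:08 PM + 426 min = 8:14 PM.
Incubation ends at 8:14 PM − 541 min = 11:13 AM.
The wash step starts at 11:13 AM + 265 min = 3:38 PM.
So centrifugation ends at 3:38 PM.

3:38 PM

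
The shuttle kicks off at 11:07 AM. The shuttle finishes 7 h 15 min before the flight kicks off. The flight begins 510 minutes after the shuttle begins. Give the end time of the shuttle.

The flight starts at 11:07 AM + 510 min = 7:37 PM.
The shuttle ends at 7:37 PM − 435 min = 12:22 PM.

12:22 PM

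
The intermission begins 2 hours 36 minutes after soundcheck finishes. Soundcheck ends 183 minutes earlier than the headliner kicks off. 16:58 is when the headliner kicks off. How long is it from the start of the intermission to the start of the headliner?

27 minutes

Soundcheck ends at 16:58 − 183 min = 13:55.
The intermission starts at 13:55 + 156 min = 16:31.
From 16:31 to 16:58 is 27 minutes.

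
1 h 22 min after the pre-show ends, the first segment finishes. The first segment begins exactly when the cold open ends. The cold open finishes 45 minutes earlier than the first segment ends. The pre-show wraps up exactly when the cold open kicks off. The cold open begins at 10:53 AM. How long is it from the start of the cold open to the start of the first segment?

37 minutes

The pre-show ends at 10:53 AM.
The first segment ends at 10:53 AM + 82 min = 12:15 PM.
The cold open ends at 12:15 PM − 45 min = 11:30 AM.
So the first segment starts at 11:30 AM.
From 10:53 AM to 11:30 AM is 37 minutes.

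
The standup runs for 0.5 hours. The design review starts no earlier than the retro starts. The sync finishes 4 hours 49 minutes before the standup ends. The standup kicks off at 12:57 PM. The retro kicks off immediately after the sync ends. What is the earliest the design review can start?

The standup ends at 12:57 PM + 30 min = 1:27 PM.
The sync ends at 1:27 PM − 289 min = 8:38 AM.
So the retro starts at 8:38 AM.
The design review is bounded by the retro, so the earliest it can start is 8:38 AM.

8:38 AM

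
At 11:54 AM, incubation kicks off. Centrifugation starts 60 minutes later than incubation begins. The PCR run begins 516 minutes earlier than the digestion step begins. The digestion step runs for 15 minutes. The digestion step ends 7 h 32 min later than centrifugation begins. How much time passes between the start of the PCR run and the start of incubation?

Centrifugation starts at 11:54 AM + 60 min = 12:54 PM.
The digestion step ends at 12:54 PM + 452 min = 8:26 PM.
The digestion step starts at 8:26 PM − 15 min = 8:11 PM.
The PCR run starts at 8:11 PM − 516 min = 11:35 AM.
From 11:35 AM to 11:54 AM is 19 minutes.

19 minutes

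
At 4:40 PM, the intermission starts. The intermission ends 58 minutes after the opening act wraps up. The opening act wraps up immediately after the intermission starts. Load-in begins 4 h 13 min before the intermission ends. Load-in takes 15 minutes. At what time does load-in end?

1:40 PM

The opening act ends at 4:40 PM.
The intermission ends at 4:40 PM + 58 min = 5:38 PM.
Load-in starts at 5:38 PM − 253 min = 1:25 PM.
Load-in ends at 1:25 PM + 15 min = 1:40 PM.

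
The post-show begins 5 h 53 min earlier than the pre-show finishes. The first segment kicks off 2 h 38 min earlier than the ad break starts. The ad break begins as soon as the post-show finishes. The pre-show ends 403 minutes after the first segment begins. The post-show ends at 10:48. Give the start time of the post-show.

The ad break starts at 10:48.
The first segment starts at 10:48 − 158 min = 08:10.
The pre-show ends at 08:10 + 403 min = 14:53.
The post-show starts at 14:53 − 353 min = 09:00.

09:00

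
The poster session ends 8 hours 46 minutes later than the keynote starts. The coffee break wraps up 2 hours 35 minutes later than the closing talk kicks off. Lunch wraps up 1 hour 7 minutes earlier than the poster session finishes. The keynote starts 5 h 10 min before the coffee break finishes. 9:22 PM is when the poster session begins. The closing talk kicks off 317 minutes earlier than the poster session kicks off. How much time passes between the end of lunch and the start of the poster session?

The closing talk starts at 9:22 PM − 317 min = 4:05 PM.
The coffee break ends at 4:05 PM + 155 min = 6:40 PM.
The keynote starts at 6:40 PM − 310 min = 1:30 PM.
The poster session ends at 1:30 PM + 526 min = 10:16 PM.
Lunch ends at 10:16 PM − 67 min = 9:09 PM.
From 9:09 PM to 9:22 PM is 13 minutes.

13 minutes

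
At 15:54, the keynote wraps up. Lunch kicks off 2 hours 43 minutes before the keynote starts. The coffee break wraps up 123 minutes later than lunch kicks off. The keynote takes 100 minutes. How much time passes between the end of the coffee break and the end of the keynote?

2 h 20 min

The keynote starts at 15:54 − 100 min = 14:14.
Lunch starts at 14:14 − 163 min = 11:31.
The coffee break ends at 11:31 + 123 min = 13:34.
From 13:34 to 15:54 is 2 h 20 min.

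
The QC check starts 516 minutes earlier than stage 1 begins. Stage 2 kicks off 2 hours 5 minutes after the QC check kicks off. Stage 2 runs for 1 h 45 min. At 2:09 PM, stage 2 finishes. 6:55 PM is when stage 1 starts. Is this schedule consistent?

The QC check starts at 6:55 PM − 516 min = 10:19 AM.
Stage 2 starts at 10:19 AM + 125 min = 12:24 PM.
Stage 2 ends at 12:24 PM + 105 min = 2:09 PM.
That matches the stated 2:09 PM, so the schedule is consistent.

Yes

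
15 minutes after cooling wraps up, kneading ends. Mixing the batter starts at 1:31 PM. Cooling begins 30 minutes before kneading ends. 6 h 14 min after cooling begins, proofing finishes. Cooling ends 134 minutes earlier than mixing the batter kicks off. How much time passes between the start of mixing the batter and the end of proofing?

Cooling ends at 1:31 PM − 134 min = 11:17 AM.
Kneading ends at 11:17 AM + 15 min = 11:32 AM.
Cooling starts at 11:32 AM − 30 min = 11:02 AM.
Proofing ends at 11:02 AM + 374 min = 5:16 PM.
From 1:31 PM to 5:16 PM is 225 minutes.

225 minutes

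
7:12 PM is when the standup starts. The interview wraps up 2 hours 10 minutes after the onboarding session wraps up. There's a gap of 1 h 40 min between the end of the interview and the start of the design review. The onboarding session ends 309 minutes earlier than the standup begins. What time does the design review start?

5:53 PM

The onboarding session ends at 7:12 PM − 309 min = 2:03 PM.
The interview ends at 2:03 PM + 130 min = 4:13 PM.
The design review starts at 4:13 PM + 100 min = 5:53 PM.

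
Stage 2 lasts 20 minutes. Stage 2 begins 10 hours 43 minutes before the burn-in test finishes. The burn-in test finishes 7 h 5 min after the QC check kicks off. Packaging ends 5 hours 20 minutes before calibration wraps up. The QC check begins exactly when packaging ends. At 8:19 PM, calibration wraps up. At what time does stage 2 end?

Packaging ends at 8:19 PM − 320 min = 2:59 PM.
So the QC check starts at 2:59 PM.
The burn-in test ends at 2:59 PM + 425 min = 10:04 PM.
Stage 2 starts at 10:04 PM − 643 min = 11:21 AM.
Stage 2 ends at 11:21 AM + 20 min = 11:41 AM.

11:41 AM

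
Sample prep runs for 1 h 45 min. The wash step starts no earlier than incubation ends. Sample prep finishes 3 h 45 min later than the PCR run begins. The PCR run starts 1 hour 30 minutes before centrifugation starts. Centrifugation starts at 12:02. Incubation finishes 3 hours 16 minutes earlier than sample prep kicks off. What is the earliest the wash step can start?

09:16

The PCR run starts at 12:02 − 90 min = 10:32.
Sample prep ends at 10:32 + 225 min = 14:17.
Sample prep starts at 14:17 − 105 min = 12:32.
Incubation ends at 12:32 − 196 min = 09:16.
The wash step is bounded by incubation, so the earliest it can start is 09:16.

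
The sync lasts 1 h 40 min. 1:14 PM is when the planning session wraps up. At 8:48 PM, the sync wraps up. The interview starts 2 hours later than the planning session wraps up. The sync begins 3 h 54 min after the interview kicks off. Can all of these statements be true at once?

The interview starts at 1:14 PM + 120 min = 3:14 PM.
The sync starts at 3:14 PM + 234 min = 7:08 PM.
The sync ends at 7:08 PM + 100 min = 8:48 PM.
That matches the stated 8:48 PM, so the schedule is consistent.

Yes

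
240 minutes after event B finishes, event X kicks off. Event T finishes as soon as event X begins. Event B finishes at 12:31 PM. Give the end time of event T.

Event X starts at 12:31 PM + 240 min = 4:31 PM.
So event T ends at 4:31 PM.

4:31 PM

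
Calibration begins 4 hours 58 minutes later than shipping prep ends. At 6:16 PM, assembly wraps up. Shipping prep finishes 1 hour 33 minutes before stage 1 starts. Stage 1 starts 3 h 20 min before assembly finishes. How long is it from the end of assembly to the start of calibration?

Stage 1 starts at 6:16 PM − 200 min = 2:56 PM.
Shipping prep ends at 2:56 PM − 93 min = 1:23 PM.
Calibration starts at 1:23 PM + 298 min = 6:21 PM.
From 6:16 PM to 6:21 PM is 5 minutes.

5 minutes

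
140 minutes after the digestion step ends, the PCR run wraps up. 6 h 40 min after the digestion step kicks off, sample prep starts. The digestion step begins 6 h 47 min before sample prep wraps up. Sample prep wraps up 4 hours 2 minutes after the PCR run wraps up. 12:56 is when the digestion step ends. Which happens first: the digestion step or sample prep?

the digestion step

The PCR run ends at 12:56 + 140 min = 15:16.
Sample prep ends at 15:16 + 242 min = 19:18.
The digestion step starts at 19:18 − 407 min = 12:31.
Sample prep starts at 12:31 + 400 min = 19:11.
The digestion step starts at 12:31 and sample prep starts at 19:11, so the digestion step is first.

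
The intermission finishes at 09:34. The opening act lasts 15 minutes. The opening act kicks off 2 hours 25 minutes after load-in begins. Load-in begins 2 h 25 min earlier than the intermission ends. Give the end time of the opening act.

09:49

Load-in starts at 09:34 − 145 min = 07:09.
The opening act starts at 07:09 + 145 min = 09:34.
The opening act ends at 09:34 + 15 min = 09:49.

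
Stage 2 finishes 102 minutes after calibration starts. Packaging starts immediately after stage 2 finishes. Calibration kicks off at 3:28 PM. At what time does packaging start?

5:10 PM

Stage 2 ends at 3:28 PM + 102 min = 5:10 PM.
So packaging starts at 5:10 PM.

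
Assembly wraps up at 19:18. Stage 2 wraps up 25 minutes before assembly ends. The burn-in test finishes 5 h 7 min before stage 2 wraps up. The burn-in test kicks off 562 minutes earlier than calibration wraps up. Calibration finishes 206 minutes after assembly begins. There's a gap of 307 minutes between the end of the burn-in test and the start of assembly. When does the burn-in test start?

Stage 2 ends at 19:18 − 25 min = 18:53.
The burn-in test ends at 18:53 − 307 min = 13:46.
Assembly starts at 13:46 + 307 min = 18:53.
Calibration ends at 18:53 + 206 min = 22:19.
The burn-in test starts at 22:19 − 562 min = 12:57.

12:57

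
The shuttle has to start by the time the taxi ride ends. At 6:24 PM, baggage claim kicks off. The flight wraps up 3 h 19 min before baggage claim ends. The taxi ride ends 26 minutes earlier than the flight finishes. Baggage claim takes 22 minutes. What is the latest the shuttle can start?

3:01 PM

Baggage claim ends at 6:24 PM + 22 min = 6:46 PM.
The flight ends at 6:46 PM − 199 min = 3:27 PM.
The taxi ride ends at 3:27 PM − 26 min = 3:01 PM.
The shuttle is bounded by the taxi ride, so the latest it can start is 3:01 PM.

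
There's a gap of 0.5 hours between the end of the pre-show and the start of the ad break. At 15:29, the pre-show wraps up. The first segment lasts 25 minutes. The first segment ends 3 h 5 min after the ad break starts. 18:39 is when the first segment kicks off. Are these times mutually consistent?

Yes

The ad break starts at 15:29 + 30 min = 15:59.
The first segment ends at 15:59 + 185 min = 19:04.
The first segment starts at 19:04 − 25 min = 18:39.
That matches the stated 18:39, so the schedule is consistent.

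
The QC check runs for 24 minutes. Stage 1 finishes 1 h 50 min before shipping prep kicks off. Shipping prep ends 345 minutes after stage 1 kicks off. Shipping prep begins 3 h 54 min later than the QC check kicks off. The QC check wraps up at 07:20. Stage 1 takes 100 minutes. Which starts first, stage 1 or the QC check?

the QC check

The QC check starts at 07:20 − 24 min = 06:56.
Shipping prep starts at 06:56 + 234 min = 10:50.
Stage 1 ends at 10:50 − 110 min = 09:00.
Stage 1 starts at 09:00 − 100 min = 07:20.
Stage 1 starts at 07:20 and the QC check starts at 06:56, so the QC check is first.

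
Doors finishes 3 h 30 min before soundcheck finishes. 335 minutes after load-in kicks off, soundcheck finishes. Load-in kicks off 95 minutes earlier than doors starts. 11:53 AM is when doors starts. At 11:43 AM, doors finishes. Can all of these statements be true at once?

No

Load-in starts at 11:53 AM − 95 min = 10:18 AM.
Soundcheck ends at 10:18 AM + 335 min = 3:53 PM.
Doors ends at 3:53 PM − 210 min = 12:23 PM.
But doors is also said to end at 11:43 AM — a 40-minute conflict.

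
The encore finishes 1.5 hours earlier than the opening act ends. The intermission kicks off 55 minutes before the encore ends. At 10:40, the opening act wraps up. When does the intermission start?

The encore ends at 10:40 − 90 min = 09:10.
The intermission starts at 09:10 − 55 min = 08:15.

08:15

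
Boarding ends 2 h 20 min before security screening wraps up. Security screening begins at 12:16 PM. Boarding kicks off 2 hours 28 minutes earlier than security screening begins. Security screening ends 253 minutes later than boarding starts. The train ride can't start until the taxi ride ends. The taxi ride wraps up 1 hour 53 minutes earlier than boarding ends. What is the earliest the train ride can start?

9:48 AM

Boarding starts at 12:16 PM − 148 min = 9:48 AM.
Security screening ends at 9:48 AM + 253 min = 2:01 PM.
Boarding ends at 2:01 PM − 140 min = 11:41 AM.
The taxi ride ends at 11:41 AM − 113 min = 9:48 AM.
The train ride is bounded by the taxi ride, so the earliest it can start is 9:48 AM.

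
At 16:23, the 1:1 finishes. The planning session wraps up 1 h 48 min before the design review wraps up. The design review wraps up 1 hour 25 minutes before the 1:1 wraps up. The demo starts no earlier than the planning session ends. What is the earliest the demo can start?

13:10

The design review ends at 16:23 − 85 min = 14:58.
The planning session ends at 14:58 − 108 min = 13:10.
The demo is bounded by the planning session, so the earliest it can start is 13:10.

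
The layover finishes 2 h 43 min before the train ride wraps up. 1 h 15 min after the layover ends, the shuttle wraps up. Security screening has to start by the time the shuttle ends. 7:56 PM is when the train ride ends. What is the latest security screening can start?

6:28 PM

The layover ends at 7:56 PM − 163 min = 5:13 PM.
The shuttle ends at 5:13 PM + 75 min = 6:28 PM.
Security screening is bounded by the shuttle, so the latest it can start is 6:28 PM.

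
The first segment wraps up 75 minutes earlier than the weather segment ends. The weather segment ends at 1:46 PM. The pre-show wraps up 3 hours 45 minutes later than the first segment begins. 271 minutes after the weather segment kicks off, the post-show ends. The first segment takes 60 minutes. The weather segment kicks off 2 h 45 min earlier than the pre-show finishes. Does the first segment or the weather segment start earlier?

The first segment ends at 1:46 PM − 75 min = 12:31 PM.
The first segment starts at 12:31 PM − 60 min = 11:31 AM.
The pre-show ends at 11:31 AM + 225 min = 3:16 PM.
The weather segment starts at 3:16 PM − 165 min = 12:31 PM.
The first segment starts at 11:31 AM and the weather segment starts at 12:31 PM, so the first segment is first.

the first segment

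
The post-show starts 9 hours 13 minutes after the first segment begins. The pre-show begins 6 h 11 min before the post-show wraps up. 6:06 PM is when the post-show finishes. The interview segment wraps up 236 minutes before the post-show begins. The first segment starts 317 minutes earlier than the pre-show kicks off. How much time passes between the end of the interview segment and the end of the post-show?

6 hours 11 minutes

The pre-show starts at 6:06 PM − 371 min = 11:55 AM.
The first segment starts at 11:55 AM − 317 min = 6:38 AM.
The post-show starts at 6:38 AM + 553 min = 3:51 PM.
The interview segment ends at 3:51 PM − 236 min = 11:55 AM.
From 11:55 AM to 6:06 PM is 6 hours 11 minutes.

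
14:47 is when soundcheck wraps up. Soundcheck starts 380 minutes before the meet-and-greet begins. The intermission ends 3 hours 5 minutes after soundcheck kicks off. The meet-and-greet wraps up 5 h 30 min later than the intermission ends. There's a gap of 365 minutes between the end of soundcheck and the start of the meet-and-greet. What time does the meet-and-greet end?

The meet-and-greet starts at 14:47 + 365 min = 20:52.
Soundcheck starts at 20:52 − 380 min = 14:32.
The intermission ends at 14:32 + 185 min = 17:37.
The meet-and-greet ends at 17:37 + 330 min = 23:07.

23:07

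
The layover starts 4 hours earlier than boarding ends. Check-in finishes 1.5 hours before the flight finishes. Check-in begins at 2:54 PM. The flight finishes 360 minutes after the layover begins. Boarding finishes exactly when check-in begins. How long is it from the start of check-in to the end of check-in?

half an hour

Boarding ends at 2:54 PM.
The layover starts at 2:54 PM − 240 min = 10:54 AM.
The flight ends at 10:54 AM + 360 min = 4:54 PM.
Check-in ends at 4:54 PM − 90 min = 3:24 PM.
From 2:54 PM to 3:24 PM is half an hour.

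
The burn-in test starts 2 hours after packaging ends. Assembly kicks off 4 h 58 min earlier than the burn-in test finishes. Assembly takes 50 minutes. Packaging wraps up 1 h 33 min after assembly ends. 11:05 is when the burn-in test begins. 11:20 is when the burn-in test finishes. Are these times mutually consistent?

No

Assembly starts at 11:20 − 298 min = 06:22.
Assembly ends at 06:22 + 50 min = 07:12.
Packaging ends at 07:12 + 93 min = 08:45.
The burn-in test starts at 08:45 + 120 min = 10:45.
But the burn-in test is also said to start at 11:05 — a 20-minute conflict.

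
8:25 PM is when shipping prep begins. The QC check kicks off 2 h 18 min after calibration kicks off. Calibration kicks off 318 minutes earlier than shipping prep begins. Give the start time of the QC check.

5:25 PM

Calibration starts at 8:25 PM − 318 min = 3:07 PM.
The QC check starts at 3:07 PM + 138 min = 5:25 PM.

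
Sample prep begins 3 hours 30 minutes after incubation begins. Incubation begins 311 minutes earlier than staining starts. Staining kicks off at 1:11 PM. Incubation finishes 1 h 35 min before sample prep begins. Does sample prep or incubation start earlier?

incubation

Incubation starts at 1:11 PM − 311 min = 8:00 AM.
Sample prep starts at 8:00 AM + 210 min = 11:30 AM.
Sample prep starts at 11:30 AM and incubation starts at 8:00 AM, so incubation is first.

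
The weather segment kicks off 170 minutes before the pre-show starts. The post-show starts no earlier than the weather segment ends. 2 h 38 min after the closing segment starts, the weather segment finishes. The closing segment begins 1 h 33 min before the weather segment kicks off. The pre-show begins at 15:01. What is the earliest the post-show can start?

13:16

The weather segment starts at 15:01 − 170 min = 12:11.
The closing segment starts at 12:11 − 93 min = 10:38.
The weather segment ends at 10:38 + 158 min = 13:16.
The post-show is bounded by the weather segment, so the earliest it can start is 13:16.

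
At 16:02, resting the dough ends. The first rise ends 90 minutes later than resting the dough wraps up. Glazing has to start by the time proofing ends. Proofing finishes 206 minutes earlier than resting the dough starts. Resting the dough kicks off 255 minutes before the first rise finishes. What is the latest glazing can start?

09:51

The first rise ends at 16:02 + 90 min = 17:32.
Resting the dough starts at 17:32 − 255 min = 13:17.
Proofing ends at 13:17 − 206 min = 09:51.
Glazing is bounded by proofing, so the latest it can start is 09:51.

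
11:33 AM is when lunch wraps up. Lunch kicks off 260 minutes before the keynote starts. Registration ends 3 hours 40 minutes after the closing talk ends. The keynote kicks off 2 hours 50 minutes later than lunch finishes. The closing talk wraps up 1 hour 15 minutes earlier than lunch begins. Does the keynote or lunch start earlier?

lunch

The keynote starts at 11:33 AM + 170 min = 2:23 PM.
Lunch starts at 2:23 PM − 260 min = 10:03 AM.
The keynote starts at 2:23 PM and lunch starts at 10:03 AM, so lunch is first.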